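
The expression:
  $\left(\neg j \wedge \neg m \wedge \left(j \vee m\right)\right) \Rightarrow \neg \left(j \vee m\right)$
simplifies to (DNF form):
$\text{True}$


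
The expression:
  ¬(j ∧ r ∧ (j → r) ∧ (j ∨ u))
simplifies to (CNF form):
¬j ∨ ¬r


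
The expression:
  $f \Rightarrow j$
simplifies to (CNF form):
$j \vee \neg f$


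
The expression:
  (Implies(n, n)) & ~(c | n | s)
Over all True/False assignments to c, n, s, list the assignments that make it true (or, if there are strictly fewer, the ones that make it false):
is true only for:
  c=False, n=False, s=False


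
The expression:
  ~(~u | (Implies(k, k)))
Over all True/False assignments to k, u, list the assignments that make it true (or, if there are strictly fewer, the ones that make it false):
is never true.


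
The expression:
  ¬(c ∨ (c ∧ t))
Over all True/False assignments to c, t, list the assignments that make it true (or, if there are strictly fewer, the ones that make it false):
is true only for:
  c=False, t=False;
  c=False, t=True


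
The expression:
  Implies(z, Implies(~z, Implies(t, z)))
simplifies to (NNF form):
True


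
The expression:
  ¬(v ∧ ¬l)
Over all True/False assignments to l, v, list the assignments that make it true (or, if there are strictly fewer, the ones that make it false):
is false only for:
  l=False, v=True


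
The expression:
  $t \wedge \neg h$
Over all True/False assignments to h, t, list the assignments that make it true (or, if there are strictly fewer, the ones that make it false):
is true only for:
  h=False, t=True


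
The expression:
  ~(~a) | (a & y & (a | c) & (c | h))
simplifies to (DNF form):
a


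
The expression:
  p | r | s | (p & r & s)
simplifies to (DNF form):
p | r | s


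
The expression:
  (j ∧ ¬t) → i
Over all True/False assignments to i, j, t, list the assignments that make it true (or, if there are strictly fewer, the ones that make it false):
is false only for:
  i=False, j=True, t=False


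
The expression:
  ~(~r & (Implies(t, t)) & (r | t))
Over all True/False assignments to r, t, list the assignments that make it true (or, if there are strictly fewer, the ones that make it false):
is false only for:
  r=False, t=True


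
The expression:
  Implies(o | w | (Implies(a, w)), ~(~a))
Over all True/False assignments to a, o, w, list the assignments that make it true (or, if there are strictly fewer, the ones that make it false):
is true only for:
  a=True, o=False, w=False;
  a=True, o=False, w=True;
  a=True, o=True, w=False;
  a=True, o=True, w=True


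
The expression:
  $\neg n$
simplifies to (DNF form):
$\neg n$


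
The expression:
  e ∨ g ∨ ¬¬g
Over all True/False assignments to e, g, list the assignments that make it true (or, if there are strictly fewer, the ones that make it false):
is false only for:
  e=False, g=False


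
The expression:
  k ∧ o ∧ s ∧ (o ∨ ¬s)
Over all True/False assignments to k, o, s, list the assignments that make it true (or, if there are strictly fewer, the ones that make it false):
is true only for:
  k=True, o=True, s=True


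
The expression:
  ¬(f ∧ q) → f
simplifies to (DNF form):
f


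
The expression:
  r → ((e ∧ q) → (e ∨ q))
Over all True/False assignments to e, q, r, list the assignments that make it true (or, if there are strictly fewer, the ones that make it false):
is always true.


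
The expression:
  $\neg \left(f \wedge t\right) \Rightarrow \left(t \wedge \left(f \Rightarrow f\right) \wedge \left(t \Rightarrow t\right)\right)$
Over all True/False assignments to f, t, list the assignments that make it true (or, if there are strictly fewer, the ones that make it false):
is true only for:
  f=False, t=True;
  f=True, t=True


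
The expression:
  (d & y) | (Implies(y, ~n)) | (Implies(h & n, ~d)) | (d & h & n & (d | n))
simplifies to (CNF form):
True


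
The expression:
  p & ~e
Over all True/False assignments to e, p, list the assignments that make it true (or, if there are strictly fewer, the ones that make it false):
is true only for:
  e=False, p=True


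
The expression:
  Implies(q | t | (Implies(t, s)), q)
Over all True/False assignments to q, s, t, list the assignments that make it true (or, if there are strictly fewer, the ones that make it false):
is true only for:
  q=True, s=False, t=False;
  q=True, s=False, t=True;
  q=True, s=True, t=False;
  q=True, s=True, t=True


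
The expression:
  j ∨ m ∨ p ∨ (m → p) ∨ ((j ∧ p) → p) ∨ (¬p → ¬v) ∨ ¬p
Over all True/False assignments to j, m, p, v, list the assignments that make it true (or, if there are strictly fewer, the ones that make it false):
is always true.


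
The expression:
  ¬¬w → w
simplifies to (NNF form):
True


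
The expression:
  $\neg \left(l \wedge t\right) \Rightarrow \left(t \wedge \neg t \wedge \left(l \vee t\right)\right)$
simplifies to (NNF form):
$l \wedge t$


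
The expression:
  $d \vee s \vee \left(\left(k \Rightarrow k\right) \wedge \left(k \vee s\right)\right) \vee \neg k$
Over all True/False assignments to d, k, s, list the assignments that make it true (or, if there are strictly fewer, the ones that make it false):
is always true.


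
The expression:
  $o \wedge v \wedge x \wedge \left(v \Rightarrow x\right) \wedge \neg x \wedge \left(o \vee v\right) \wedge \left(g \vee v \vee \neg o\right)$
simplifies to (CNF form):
$\text{False}$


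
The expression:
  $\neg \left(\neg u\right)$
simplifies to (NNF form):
$u$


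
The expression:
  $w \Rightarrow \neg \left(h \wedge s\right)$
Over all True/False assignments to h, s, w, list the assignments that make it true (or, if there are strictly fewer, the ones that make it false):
is false only for:
  h=True, s=True, w=True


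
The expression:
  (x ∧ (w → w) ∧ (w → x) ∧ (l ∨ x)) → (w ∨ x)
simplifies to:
True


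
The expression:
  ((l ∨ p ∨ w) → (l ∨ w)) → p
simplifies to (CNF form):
p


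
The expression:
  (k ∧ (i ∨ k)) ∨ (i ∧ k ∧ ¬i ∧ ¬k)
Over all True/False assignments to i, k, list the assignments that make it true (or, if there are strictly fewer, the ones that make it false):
is true only for:
  i=False, k=True;
  i=True, k=True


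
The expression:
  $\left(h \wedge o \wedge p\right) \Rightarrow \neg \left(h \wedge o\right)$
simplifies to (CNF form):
$\neg h \vee \neg o \vee \neg p$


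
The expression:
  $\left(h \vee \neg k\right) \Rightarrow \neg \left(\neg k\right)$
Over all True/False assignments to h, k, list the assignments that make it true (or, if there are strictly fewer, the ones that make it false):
is true only for:
  h=False, k=True;
  h=True, k=True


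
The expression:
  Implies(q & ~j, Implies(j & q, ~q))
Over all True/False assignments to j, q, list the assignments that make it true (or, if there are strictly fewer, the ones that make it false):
is always true.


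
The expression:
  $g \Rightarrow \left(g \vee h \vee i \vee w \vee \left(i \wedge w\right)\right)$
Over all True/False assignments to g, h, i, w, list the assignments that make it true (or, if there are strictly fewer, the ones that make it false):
is always true.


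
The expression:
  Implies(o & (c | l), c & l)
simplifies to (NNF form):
~o | (c & l) | (~c & ~l)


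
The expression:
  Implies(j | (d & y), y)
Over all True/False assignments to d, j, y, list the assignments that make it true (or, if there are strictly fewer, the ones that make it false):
is false only for:
  d=False, j=True, y=False;
  d=True, j=True, y=False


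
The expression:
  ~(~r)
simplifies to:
r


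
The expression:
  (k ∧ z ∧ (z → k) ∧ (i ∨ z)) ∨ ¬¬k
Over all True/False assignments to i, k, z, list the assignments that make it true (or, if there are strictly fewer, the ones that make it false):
is true only for:
  i=False, k=True, z=False;
  i=False, k=True, z=True;
  i=True, k=True, z=False;
  i=True, k=True, z=True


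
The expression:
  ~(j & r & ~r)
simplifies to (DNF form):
True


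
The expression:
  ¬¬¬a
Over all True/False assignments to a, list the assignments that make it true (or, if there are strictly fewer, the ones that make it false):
is true only for:
  a=False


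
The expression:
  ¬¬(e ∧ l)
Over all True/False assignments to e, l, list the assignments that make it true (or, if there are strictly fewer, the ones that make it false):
is true only for:
  e=True, l=True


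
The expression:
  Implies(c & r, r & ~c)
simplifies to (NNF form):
~c | ~r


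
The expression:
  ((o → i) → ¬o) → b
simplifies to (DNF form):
b ∨ (i ∧ o)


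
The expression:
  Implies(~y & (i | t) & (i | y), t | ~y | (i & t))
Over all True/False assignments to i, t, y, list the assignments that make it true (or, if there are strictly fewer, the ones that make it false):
is always true.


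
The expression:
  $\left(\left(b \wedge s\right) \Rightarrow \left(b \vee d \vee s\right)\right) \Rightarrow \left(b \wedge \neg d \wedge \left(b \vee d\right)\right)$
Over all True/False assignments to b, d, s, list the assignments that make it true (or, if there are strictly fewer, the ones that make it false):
is true only for:
  b=True, d=False, s=False;
  b=True, d=False, s=True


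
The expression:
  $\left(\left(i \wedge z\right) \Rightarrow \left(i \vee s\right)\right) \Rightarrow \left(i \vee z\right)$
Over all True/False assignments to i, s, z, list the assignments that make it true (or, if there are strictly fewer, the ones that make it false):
is false only for:
  i=False, s=False, z=False;
  i=False, s=True, z=False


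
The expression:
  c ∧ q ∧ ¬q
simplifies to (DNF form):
False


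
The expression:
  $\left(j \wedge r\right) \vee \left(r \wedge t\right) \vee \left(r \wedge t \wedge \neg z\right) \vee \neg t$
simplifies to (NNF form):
$r \vee \neg t$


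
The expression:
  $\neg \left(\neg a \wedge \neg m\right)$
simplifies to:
$a \vee m$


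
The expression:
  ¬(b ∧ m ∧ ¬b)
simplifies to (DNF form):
True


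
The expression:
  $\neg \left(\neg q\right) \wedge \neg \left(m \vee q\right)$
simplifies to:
$\text{False}$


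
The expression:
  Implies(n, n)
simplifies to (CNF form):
True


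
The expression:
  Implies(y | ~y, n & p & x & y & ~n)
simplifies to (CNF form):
False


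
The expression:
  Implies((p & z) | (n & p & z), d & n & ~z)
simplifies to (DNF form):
~p | ~z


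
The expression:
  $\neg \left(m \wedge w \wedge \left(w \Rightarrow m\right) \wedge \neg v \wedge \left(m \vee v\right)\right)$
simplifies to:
$v \vee \neg m \vee \neg w$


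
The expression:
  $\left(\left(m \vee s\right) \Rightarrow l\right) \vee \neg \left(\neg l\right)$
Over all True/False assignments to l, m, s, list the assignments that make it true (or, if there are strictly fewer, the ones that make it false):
is false only for:
  l=False, m=False, s=True;
  l=False, m=True, s=False;
  l=False, m=True, s=True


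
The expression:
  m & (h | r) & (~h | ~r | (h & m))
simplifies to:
m & (h | r)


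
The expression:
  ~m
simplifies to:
~m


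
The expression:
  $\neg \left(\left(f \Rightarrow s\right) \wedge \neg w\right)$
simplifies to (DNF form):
$w \vee \left(f \wedge \neg s\right)$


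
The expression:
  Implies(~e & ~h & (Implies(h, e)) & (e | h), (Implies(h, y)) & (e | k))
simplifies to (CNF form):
True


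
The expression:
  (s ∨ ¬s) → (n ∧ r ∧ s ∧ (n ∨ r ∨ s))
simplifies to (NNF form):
n ∧ r ∧ s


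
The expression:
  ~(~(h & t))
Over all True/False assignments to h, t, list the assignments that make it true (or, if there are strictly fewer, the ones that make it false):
is true only for:
  h=True, t=True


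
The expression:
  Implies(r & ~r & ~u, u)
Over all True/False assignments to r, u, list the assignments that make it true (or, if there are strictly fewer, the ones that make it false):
is always true.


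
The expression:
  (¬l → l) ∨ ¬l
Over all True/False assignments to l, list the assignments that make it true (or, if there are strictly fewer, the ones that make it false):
is always true.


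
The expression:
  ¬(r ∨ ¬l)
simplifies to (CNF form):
l ∧ ¬r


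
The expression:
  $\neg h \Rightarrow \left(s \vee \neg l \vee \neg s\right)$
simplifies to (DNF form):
$\text{True}$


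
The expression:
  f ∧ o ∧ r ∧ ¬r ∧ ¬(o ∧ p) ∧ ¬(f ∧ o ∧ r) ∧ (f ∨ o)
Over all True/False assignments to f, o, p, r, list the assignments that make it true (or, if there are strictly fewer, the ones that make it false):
is never true.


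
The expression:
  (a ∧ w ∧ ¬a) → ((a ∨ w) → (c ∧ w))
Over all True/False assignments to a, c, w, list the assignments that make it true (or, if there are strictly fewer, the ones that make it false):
is always true.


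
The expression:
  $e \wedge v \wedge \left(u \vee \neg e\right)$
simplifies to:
$e \wedge u \wedge v$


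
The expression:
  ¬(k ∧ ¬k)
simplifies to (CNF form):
True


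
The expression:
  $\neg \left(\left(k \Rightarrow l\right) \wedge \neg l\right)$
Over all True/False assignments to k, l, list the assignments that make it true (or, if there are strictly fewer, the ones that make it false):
is false only for:
  k=False, l=False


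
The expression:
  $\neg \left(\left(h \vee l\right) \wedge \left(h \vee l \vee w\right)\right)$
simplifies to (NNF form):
$\neg h \wedge \neg l$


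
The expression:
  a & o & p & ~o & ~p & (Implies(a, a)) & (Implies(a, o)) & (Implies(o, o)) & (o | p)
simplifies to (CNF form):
False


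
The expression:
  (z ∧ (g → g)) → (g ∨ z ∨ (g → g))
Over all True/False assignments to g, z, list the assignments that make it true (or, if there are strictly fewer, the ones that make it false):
is always true.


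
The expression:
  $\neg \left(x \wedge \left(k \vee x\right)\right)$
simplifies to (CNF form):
$\neg x$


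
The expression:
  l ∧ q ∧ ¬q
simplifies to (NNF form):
False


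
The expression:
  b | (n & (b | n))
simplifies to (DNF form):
b | n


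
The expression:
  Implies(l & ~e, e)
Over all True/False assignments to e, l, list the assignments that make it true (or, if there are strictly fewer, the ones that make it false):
is false only for:
  e=False, l=True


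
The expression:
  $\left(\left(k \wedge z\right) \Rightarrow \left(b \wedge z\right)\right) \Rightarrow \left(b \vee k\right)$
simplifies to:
$b \vee k$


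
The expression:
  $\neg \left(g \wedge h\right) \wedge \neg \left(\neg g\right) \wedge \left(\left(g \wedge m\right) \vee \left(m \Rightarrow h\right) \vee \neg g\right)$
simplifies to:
$g \wedge \neg h$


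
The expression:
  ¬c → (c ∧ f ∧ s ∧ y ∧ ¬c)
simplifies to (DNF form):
c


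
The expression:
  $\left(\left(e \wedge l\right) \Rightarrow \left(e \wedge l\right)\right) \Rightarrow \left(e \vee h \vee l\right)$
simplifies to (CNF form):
$e \vee h \vee l$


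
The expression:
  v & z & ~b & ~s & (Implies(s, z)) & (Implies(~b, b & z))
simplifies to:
False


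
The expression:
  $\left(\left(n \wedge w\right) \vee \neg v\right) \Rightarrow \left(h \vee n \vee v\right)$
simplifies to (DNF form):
$h \vee n \vee v$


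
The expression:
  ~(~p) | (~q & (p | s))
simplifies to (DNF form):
p | (s & ~q)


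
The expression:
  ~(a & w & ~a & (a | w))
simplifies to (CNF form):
True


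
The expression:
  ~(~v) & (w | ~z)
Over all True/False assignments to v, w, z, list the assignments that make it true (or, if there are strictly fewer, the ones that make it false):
is true only for:
  v=True, w=False, z=False;
  v=True, w=True, z=False;
  v=True, w=True, z=True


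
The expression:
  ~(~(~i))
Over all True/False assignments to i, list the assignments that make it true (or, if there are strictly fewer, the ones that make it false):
is true only for:
  i=False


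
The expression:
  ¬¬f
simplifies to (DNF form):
f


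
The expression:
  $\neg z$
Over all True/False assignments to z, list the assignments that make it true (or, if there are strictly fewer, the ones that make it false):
is true only for:
  z=False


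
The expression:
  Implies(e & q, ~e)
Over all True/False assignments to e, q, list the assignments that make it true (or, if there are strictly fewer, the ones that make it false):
is false only for:
  e=True, q=True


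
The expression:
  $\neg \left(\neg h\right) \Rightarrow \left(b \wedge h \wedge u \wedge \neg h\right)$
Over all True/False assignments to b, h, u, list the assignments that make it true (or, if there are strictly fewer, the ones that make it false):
is true only for:
  b=False, h=False, u=False;
  b=False, h=False, u=True;
  b=True, h=False, u=False;
  b=True, h=False, u=True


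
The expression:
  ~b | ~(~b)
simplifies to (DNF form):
True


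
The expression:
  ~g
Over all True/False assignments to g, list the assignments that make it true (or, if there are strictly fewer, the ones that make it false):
is true only for:
  g=False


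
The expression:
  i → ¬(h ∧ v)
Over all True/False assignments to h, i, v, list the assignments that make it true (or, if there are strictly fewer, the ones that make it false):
is false only for:
  h=True, i=True, v=True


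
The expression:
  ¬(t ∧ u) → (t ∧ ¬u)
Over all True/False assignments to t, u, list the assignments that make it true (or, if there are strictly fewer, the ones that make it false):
is true only for:
  t=True, u=False;
  t=True, u=True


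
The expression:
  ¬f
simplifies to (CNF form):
¬f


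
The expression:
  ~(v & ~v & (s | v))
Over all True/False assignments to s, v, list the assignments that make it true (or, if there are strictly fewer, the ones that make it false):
is always true.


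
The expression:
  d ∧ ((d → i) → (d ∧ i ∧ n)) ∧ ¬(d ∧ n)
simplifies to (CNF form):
d ∧ ¬i ∧ ¬n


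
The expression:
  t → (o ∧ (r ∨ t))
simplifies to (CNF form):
o ∨ ¬t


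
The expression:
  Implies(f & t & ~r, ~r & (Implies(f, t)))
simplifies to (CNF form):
True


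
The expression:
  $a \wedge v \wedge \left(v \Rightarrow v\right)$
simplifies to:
$a \wedge v$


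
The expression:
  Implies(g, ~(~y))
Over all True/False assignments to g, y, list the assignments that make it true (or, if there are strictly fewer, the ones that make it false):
is false only for:
  g=True, y=False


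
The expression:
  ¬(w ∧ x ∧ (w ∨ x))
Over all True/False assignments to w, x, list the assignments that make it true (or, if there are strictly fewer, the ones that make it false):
is false only for:
  w=True, x=True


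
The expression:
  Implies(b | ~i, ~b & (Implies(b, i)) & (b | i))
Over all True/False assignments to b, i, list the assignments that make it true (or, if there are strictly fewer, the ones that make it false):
is true only for:
  b=False, i=True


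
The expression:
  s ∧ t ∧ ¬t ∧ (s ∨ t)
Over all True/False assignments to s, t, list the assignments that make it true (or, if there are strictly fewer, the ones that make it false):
is never true.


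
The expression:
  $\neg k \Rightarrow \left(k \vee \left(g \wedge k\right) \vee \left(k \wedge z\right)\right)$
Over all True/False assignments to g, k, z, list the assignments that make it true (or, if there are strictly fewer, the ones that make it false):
is true only for:
  g=False, k=True, z=False;
  g=False, k=True, z=True;
  g=True, k=True, z=False;
  g=True, k=True, z=True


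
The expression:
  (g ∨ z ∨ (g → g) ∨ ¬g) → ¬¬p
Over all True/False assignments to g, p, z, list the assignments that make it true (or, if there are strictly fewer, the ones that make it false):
is true only for:
  g=False, p=True, z=False;
  g=False, p=True, z=True;
  g=True, p=True, z=False;
  g=True, p=True, z=True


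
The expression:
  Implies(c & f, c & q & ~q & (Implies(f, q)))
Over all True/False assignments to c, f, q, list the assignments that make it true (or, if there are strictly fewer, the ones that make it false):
is false only for:
  c=True, f=True, q=False;
  c=True, f=True, q=True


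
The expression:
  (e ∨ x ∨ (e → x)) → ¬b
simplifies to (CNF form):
¬b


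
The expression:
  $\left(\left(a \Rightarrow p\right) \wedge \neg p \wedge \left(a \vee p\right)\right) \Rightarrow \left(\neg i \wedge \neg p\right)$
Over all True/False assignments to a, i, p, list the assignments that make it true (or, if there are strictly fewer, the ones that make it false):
is always true.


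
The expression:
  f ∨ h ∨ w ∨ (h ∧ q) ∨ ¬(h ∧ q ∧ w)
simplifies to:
True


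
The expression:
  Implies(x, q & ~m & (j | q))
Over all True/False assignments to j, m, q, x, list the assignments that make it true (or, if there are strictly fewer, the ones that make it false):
is false only for:
  j=False, m=False, q=False, x=True;
  j=False, m=True, q=False, x=True;
  j=False, m=True, q=True, x=True;
  j=True, m=False, q=False, x=True;
  j=True, m=True, q=False, x=True;
  j=True, m=True, q=True, x=True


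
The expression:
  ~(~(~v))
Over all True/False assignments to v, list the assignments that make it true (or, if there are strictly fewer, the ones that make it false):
is true only for:
  v=False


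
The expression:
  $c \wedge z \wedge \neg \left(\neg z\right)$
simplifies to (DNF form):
$c \wedge z$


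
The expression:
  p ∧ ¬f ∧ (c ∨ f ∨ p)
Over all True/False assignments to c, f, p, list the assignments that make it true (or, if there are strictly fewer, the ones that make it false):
is true only for:
  c=False, f=False, p=True;
  c=True, f=False, p=True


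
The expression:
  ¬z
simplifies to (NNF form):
¬z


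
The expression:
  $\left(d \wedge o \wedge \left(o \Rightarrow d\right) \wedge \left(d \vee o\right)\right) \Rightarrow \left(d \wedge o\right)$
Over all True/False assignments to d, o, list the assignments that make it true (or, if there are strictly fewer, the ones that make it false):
is always true.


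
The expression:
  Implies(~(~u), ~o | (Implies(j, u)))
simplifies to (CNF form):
True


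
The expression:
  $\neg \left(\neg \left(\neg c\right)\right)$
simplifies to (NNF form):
$\neg c$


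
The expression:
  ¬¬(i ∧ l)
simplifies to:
i ∧ l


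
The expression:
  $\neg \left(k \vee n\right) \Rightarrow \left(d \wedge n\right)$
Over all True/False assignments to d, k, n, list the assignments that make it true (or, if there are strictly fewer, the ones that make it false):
is false only for:
  d=False, k=False, n=False;
  d=True, k=False, n=False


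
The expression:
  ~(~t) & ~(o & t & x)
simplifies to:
t & (~o | ~x)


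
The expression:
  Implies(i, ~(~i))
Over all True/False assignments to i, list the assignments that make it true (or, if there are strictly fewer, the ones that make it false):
is always true.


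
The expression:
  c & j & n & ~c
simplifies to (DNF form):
False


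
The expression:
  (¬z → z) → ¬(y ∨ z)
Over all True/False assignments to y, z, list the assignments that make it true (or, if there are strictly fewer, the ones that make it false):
is true only for:
  y=False, z=False;
  y=True, z=False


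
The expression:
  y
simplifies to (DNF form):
y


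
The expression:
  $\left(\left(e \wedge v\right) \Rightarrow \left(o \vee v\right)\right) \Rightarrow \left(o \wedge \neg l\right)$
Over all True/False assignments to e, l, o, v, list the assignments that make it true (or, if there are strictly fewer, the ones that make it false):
is true only for:
  e=False, l=False, o=True, v=False;
  e=False, l=False, o=True, v=True;
  e=True, l=False, o=True, v=False;
  e=True, l=False, o=True, v=True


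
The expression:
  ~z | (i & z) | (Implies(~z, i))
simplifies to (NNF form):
True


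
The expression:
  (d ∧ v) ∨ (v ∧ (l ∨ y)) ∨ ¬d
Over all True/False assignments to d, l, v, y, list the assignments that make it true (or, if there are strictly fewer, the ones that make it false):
is false only for:
  d=True, l=False, v=False, y=False;
  d=True, l=False, v=False, y=True;
  d=True, l=True, v=False, y=False;
  d=True, l=True, v=False, y=True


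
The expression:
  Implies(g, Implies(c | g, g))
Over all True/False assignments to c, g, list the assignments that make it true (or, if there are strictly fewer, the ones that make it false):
is always true.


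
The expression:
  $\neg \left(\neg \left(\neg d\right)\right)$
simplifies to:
$\neg d$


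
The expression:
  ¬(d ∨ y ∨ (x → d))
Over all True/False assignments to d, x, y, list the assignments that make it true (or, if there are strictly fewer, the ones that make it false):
is true only for:
  d=False, x=True, y=False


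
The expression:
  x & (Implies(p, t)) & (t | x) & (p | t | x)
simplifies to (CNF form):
x & (t | ~p)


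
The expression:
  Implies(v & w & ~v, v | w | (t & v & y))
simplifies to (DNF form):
True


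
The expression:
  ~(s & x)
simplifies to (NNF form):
~s | ~x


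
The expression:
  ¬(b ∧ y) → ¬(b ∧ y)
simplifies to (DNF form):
True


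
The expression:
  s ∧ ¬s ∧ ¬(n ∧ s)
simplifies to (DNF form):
False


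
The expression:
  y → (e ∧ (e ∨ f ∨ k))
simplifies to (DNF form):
e ∨ ¬y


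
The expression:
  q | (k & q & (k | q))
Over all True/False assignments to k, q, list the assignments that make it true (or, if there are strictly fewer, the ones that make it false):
is true only for:
  k=False, q=True;
  k=True, q=True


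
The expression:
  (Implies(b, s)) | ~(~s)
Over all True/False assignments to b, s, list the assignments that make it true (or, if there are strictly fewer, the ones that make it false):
is false only for:
  b=True, s=False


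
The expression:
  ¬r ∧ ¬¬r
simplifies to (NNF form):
False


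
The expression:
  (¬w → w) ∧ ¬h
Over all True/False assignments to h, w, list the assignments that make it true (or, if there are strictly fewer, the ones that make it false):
is true only for:
  h=False, w=True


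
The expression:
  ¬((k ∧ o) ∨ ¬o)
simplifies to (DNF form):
o ∧ ¬k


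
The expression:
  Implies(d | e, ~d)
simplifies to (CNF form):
~d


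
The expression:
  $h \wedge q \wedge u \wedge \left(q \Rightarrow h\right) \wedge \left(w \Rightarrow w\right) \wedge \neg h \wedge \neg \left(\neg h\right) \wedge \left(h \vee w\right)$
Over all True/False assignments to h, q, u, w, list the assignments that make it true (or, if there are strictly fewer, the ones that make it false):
is never true.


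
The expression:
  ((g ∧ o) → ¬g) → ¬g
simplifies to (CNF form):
o ∨ ¬g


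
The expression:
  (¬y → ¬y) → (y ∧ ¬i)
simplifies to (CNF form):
y ∧ ¬i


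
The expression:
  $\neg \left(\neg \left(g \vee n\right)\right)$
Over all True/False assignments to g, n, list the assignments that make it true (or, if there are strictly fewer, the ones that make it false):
is false only for:
  g=False, n=False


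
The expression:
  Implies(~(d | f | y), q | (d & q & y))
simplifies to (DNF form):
d | f | q | y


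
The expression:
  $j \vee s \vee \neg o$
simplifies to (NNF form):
$j \vee s \vee \neg o$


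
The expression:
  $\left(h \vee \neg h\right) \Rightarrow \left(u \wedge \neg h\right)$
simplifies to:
$u \wedge \neg h$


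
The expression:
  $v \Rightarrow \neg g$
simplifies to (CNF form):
$\neg g \vee \neg v$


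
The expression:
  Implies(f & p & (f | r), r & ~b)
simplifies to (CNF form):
(r | ~f | ~p) & (~b | ~f | ~p)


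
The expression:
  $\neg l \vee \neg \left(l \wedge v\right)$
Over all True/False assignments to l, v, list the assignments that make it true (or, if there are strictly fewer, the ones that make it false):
is false only for:
  l=True, v=True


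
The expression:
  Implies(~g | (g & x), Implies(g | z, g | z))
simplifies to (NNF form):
True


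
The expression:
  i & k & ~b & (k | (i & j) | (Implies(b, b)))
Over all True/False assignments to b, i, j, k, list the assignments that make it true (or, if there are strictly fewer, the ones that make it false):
is true only for:
  b=False, i=True, j=False, k=True;
  b=False, i=True, j=True, k=True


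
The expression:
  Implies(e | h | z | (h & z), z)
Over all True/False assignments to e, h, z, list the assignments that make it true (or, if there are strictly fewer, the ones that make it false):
is false only for:
  e=False, h=True, z=False;
  e=True, h=False, z=False;
  e=True, h=True, z=False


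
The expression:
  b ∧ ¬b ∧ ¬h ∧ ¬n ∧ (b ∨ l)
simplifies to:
False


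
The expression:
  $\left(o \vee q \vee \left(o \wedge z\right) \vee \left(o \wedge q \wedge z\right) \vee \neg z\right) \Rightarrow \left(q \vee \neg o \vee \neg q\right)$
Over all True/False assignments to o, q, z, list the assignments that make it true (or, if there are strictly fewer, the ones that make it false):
is always true.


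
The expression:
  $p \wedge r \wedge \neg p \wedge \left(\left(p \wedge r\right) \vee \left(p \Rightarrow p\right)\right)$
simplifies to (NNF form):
$\text{False}$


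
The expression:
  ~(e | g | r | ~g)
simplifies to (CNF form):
False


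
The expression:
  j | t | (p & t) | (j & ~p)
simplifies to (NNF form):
j | t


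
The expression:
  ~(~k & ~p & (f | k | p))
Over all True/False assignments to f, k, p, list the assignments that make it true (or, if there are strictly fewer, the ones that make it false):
is false only for:
  f=True, k=False, p=False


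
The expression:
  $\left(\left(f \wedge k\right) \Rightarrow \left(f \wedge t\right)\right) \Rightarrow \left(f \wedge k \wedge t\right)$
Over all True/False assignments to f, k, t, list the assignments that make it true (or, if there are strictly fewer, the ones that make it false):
is true only for:
  f=True, k=True, t=False;
  f=True, k=True, t=True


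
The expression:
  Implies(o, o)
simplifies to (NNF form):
True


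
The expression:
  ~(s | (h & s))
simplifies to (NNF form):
~s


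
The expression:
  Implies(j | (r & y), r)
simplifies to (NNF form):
r | ~j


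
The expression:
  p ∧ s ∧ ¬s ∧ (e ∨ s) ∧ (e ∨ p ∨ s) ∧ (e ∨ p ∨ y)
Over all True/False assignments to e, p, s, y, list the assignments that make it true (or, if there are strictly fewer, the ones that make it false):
is never true.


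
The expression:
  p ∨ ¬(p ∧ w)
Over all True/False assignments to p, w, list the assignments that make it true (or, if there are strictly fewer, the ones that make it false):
is always true.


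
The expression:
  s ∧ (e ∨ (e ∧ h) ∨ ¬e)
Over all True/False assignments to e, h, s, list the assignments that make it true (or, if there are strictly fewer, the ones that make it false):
is true only for:
  e=False, h=False, s=True;
  e=False, h=True, s=True;
  e=True, h=False, s=True;
  e=True, h=True, s=True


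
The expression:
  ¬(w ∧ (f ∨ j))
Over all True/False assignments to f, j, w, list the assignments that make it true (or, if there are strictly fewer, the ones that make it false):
is false only for:
  f=False, j=True, w=True;
  f=True, j=False, w=True;
  f=True, j=True, w=True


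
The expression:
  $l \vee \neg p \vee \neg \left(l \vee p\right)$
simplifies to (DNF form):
$l \vee \neg p$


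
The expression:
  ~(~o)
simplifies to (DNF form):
o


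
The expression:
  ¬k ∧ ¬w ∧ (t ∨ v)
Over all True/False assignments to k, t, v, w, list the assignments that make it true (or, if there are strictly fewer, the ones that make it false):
is true only for:
  k=False, t=False, v=True, w=False;
  k=False, t=True, v=False, w=False;
  k=False, t=True, v=True, w=False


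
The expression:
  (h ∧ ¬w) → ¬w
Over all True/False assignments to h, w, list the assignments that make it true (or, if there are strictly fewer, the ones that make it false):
is always true.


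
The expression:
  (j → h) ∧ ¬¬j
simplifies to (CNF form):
h ∧ j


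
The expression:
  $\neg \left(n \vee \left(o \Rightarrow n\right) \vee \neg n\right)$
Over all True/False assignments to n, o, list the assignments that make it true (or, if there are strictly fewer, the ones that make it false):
is never true.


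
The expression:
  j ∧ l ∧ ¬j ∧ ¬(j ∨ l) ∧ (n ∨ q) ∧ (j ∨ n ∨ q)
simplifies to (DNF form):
False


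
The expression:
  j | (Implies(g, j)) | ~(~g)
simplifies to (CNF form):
True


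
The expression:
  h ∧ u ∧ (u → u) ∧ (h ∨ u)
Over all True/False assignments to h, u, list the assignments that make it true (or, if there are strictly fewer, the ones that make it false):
is true only for:
  h=True, u=True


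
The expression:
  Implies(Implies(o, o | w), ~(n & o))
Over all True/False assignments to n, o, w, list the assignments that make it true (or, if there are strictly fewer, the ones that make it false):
is false only for:
  n=True, o=True, w=False;
  n=True, o=True, w=True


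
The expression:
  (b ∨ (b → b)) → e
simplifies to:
e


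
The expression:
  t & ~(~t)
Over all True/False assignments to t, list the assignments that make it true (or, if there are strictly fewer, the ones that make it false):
is true only for:
  t=True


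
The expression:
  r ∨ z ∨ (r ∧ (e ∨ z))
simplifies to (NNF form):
r ∨ z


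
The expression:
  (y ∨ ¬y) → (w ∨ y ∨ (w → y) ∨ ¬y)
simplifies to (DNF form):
True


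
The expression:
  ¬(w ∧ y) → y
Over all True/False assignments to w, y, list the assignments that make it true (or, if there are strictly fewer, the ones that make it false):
is true only for:
  w=False, y=True;
  w=True, y=True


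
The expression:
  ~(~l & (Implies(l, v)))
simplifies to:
l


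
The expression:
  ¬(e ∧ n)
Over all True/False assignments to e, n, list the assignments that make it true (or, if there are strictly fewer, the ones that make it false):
is false only for:
  e=True, n=True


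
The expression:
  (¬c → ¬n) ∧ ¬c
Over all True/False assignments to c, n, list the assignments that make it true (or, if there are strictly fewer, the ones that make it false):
is true only for:
  c=False, n=False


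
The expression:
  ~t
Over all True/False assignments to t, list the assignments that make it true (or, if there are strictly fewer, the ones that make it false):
is true only for:
  t=False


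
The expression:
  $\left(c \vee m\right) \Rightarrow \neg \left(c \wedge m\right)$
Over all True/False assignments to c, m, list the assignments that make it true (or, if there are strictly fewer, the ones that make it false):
is false only for:
  c=True, m=True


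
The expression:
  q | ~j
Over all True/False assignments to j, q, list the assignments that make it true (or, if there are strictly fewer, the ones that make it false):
is false only for:
  j=True, q=False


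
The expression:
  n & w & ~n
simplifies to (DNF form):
False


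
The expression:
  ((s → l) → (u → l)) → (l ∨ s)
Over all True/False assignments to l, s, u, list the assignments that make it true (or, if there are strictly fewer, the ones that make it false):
is false only for:
  l=False, s=False, u=False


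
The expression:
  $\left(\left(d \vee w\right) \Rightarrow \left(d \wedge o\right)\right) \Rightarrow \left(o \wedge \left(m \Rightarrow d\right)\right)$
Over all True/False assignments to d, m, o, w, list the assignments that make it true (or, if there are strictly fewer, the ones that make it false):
is false only for:
  d=False, m=False, o=False, w=False;
  d=False, m=True, o=False, w=False;
  d=False, m=True, o=True, w=False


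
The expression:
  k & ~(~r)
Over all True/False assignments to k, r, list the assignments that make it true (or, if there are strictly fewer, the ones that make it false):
is true only for:
  k=True, r=True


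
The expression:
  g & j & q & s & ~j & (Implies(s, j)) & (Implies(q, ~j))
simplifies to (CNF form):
False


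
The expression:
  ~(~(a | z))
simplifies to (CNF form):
a | z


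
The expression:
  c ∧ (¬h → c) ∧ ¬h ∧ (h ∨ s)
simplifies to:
c ∧ s ∧ ¬h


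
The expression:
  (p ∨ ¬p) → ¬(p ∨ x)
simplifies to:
¬p ∧ ¬x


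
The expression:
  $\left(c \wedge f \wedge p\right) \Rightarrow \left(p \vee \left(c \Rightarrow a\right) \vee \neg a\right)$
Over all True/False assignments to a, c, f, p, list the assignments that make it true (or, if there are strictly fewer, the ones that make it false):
is always true.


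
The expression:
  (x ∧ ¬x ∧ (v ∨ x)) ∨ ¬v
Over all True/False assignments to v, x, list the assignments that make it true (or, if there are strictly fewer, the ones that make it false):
is true only for:
  v=False, x=False;
  v=False, x=True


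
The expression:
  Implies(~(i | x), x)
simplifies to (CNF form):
i | x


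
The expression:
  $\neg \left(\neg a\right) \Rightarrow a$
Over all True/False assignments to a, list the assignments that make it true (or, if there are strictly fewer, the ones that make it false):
is always true.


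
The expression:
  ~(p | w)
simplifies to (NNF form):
~p & ~w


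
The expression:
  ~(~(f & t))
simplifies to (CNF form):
f & t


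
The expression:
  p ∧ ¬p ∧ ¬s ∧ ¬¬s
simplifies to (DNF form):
False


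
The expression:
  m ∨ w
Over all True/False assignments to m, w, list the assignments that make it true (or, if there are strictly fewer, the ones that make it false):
is false only for:
  m=False, w=False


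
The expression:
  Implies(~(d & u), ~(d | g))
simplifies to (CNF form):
(d | ~g) & (u | ~d)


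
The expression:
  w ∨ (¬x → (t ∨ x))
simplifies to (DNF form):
t ∨ w ∨ x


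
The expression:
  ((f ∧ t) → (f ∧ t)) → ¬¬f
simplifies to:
f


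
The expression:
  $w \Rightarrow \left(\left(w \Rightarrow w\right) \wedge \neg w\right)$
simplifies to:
$\neg w$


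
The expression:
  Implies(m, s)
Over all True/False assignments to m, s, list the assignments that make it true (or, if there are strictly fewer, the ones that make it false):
is false only for:
  m=True, s=False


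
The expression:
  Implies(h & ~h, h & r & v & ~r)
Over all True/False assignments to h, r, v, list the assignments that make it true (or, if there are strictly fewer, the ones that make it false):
is always true.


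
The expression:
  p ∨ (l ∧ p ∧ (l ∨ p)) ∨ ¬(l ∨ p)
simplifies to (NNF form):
p ∨ ¬l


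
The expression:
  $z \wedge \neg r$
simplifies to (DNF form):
$z \wedge \neg r$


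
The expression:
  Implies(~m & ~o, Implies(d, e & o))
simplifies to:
m | o | ~d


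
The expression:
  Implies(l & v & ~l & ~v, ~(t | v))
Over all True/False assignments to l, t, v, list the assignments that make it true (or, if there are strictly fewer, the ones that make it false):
is always true.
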